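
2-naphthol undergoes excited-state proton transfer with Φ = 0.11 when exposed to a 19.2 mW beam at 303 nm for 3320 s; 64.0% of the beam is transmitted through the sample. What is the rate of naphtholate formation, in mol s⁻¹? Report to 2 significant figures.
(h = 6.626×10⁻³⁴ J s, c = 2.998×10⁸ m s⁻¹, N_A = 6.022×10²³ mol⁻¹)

Photon energy at 303 nm: hc/λ = (6.626×10⁻³⁴)(2.998×10⁸)/(303×10⁻⁹) = 6.556×10⁻¹⁹ J.
Energy delivered: (19.2 mW)(3320 s) = 63.74 J.
Photons incident: 63.74 / 6.556×10⁻¹⁹ = 9.722×10¹⁹, i.e. 9.722×10¹⁹/6.022×10²³ = 1.614×10⁻⁴ mol.
Fraction absorbed: 1 − 64.0/100 = 0.3600.
Photons absorbed: 0.3600 × 1.614×10⁻⁴ = 5.810×10⁻⁵ mol.
Product formed: 0.11 × 5.810×10⁻⁵ = 6.391×10⁻⁶ mol.
Rate: 6.391×10⁻⁶ / 3320 s = 1.9×10⁻⁹ mol s⁻¹.

1.9×10⁻⁹ mol s⁻¹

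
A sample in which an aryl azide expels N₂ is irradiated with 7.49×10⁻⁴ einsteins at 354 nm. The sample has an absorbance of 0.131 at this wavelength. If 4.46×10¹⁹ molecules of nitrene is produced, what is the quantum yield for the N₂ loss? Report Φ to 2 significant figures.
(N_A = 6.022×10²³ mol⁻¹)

Φ = 0.38

Product: 4.46×10¹⁹ / 6.022×10²³ = 7.406×10⁻⁵ mol.
Fraction absorbed: 1 − 10^(−0.131) = 0.2604.
Photons absorbed: 0.2604 × 7.49×10⁻⁴ = 1.950×10⁻⁴ mol.
Φ = 7.406×10⁻⁵ mol / 1.950×10⁻⁴ mol photons = 0.38.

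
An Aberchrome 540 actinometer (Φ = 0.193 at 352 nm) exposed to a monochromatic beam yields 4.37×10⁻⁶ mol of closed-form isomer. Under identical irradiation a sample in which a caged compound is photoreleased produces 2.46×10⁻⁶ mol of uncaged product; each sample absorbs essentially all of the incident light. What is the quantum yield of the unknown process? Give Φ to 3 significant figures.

Φ = 0.109

Photons absorbed by the actinometer: 4.37×10⁻⁶ / 0.193 = 2.264×10⁻⁵ mol.
Φ(unknown) = 2.46×10⁻⁶ / 2.264×10⁻⁵ = 0.109.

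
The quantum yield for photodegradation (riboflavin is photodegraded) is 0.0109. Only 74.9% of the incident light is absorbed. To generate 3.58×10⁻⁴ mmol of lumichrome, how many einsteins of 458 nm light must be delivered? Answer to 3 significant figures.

Product: 3.58×10⁻⁴ mmol = 3.58×10⁻⁷ mol.
Photons that must be absorbed: 3.58×10⁻⁷ / 0.0109 = 3.284×10⁻⁵ mol.
Incident photons needed: 3.284×10⁻⁵ / 0.749 = 4.385×10⁻⁵ mol.

4.39×10⁻⁵ einstein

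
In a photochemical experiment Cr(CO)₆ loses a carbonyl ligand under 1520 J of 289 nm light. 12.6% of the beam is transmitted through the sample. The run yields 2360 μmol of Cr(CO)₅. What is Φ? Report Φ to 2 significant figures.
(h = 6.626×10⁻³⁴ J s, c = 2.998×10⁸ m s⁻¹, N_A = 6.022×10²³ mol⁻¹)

Product: 2360 μmol = 0.00236 mol.
Photon energy at 289 nm: hc/λ = (6.626×10⁻³⁴)(2.998×10⁸)/(289×10⁻⁹) = 6.874×10⁻¹⁹ J.
Photons incident: 1520 / 6.874×10⁻¹⁹ = 2.211×10²¹, i.e. 2.211×10²¹/6.022×10²³ = 0.003672 mol.
Fraction absorbed: 1 − 12.6/100 = 0.8740.
Photons absorbed: 0.8740 × 0.003672 = 0.003209 mol.
Φ = 0.00236 mol / 0.003209 mol photons = 0.74.

Φ = 0.74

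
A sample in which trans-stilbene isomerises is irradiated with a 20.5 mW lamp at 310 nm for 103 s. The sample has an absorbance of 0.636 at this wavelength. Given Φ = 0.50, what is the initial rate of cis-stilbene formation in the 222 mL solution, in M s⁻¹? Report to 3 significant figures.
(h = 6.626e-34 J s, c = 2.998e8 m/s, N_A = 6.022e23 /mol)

Photon energy at 310 nm: hc/λ = (6.626e-34)(2.998e8)/(310e-9) = 6.408e-19 J.
Energy delivered: (20.5 mW)(103 s) = 2.112 J.
Photons incident: 2.112 / 6.408e-19 = 3.296e18, i.e. 3.296e18/6.022e23 = 5.473e-6 mol.
Fraction absorbed: 1 − 10^(−0.636) = 0.7688.
Photons absorbed: 0.7688 × 5.473e-6 = 4.208e-6 mol.
Product formed: 0.50 × 4.208e-6 = 2.104e-6 mol.
Rate: 2.104e-6 mol / (103 s × 0.222 L) = 9.20e-8 M s⁻¹.

9.20e-8 M s⁻¹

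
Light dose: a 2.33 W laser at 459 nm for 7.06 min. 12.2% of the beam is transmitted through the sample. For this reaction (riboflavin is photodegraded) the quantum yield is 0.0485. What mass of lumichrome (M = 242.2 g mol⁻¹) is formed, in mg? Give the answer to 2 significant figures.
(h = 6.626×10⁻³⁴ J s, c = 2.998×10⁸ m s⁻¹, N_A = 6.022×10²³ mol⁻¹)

39 mg

Photon energy at 459 nm: hc/λ = (6.626×10⁻³⁴)(2.998×10⁸)/(459×10⁻⁹) = 4.328×10⁻¹⁹ J.
Energy delivered: (2.33 W)(423.6 s) = 987.0 J.
Photons incident: 987.0 / 4.328×10⁻¹⁹ = 2.280×10²¹, i.e. 2.280×10²¹/6.022×10²³ = 0.003786 mol.
Fraction absorbed: 1 − 12.2/100 = 0.8780.
Photons absorbed: 0.8780 × 0.003786 = 0.003324 mol.
Product: Φ × n_abs = 0.0485 × 0.003324 = 1.612×10⁻⁴ mol.
Mass: 1.612×10⁻⁴ × 242.2 = 0.03904 g = 39 mg.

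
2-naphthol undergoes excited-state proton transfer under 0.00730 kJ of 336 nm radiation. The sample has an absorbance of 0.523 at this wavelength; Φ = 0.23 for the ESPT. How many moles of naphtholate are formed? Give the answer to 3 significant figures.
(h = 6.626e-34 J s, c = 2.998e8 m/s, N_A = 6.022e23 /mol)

3.30e-6 mol

Photon energy at 336 nm: hc/λ = (6.626e-34)(2.998e8)/(336e-9) = 5.912e-19 J.
Incident energy: 0.00730 kJ = 7.30 J.
Photons incident: 7.30 / 5.912e-19 = 1.235e19, i.e. 1.235e19/6.022e23 = 2.051e-5 mol.
Fraction absorbed: 1 − 10^(−0.523) = 0.7001.
Photons absorbed: 0.7001 × 2.051e-5 = 1.436e-5 mol.
Product: Φ × n_abs = 0.23 × 1.436e-5 = 3.303e-6 mol.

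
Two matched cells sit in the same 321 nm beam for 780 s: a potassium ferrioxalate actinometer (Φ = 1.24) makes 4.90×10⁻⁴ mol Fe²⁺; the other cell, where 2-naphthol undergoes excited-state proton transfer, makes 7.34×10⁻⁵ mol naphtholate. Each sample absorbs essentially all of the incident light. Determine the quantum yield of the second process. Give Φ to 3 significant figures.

Photons absorbed by the actinometer: 4.90×10⁻⁴ / 1.24 = 3.952×10⁻⁴ mol.
Φ(unknown) = 7.34×10⁻⁵ / 3.952×10⁻⁴ = 0.186.

Φ = 0.186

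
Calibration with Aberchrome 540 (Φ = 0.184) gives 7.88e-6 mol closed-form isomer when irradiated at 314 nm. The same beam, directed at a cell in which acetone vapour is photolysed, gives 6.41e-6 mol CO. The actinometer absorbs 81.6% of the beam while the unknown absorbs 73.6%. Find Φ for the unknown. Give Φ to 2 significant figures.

Φ = 0.17

Photons absorbed by the actinometer: 7.88e-6 / 0.184 = 4.283e-5 mol.
Incident flux: 4.283e-5 / 0.816 = 5.249e-5 einstein.
Absorbed by unknown: 0.736 × 5.249e-5 = 3.863e-5 mol.
Φ(unknown) = 6.41e-6 / 3.863e-5 = 0.17.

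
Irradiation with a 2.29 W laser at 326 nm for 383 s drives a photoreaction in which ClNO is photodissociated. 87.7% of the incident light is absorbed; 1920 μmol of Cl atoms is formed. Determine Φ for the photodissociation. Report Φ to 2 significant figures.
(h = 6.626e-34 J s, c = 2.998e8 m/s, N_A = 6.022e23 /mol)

Product: 1920 μmol = 0.00192 mol.
Photon energy at 326 nm: hc/λ = (6.626e-34)(2.998e8)/(326e-9) = 6.093e-19 J.
Energy delivered: (2.29 W)(383 s) = 877.1 J.
Photons incident: 877.1 / 6.093e-19 = 1.440e21, i.e. 1.440e21/6.022e23 = 0.002391 mol.
Photons absorbed: 0.877 × 0.002391 = 0.002097 mol.
Φ = 0.00192 mol / 0.002097 mol photons = 0.92.

Φ = 0.92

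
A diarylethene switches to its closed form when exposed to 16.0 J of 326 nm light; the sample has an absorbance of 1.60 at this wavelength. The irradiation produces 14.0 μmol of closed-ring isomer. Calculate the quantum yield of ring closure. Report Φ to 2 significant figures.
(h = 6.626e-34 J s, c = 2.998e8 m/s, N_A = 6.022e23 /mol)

Product: 14.0 μmol = 1.40e-5 mol.
Photon energy at 326 nm: hc/λ = (6.626e-34)(2.998e8)/(326e-9) = 6.093e-19 J.
Photons incident: 16.0 / 6.093e-19 = 2.626e19, i.e. 2.626e19/6.022e23 = 4.361e-5 mol.
Fraction absorbed: 1 − 10^(−1.60) = 0.9749.
Photons absorbed: 0.9749 × 4.361e-5 = 4.252e-5 mol.
Φ = 1.40e-5 mol / 4.252e-5 mol photons = 0.33.

Φ = 0.33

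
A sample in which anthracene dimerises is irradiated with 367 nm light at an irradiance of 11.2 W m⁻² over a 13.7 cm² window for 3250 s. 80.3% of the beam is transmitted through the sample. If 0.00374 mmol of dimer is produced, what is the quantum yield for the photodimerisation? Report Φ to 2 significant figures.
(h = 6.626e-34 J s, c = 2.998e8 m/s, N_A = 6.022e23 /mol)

Product: 0.00374 mmol = 3.74e-6 mol.
Photon energy at 367 nm: hc/λ = (6.626e-34)(2.998e8)/(367e-9) = 5.413e-19 J.
Energy delivered: (11.2 W m⁻²)(13.7e-4 m²)(3250 s) = 49.87 J.
Photons incident: 49.87 / 5.413e-19 = 9.213e19, i.e. 9.213e19/6.022e23 = 1.530e-4 mol.
Fraction absorbed: 1 − 80.3/100 = 0.1970.
Photons absorbed: 0.1970 × 1.530e-4 = 3.014e-5 mol.
Φ = 3.74e-6 mol / 3.014e-5 mol photons = 0.12.

Φ = 0.12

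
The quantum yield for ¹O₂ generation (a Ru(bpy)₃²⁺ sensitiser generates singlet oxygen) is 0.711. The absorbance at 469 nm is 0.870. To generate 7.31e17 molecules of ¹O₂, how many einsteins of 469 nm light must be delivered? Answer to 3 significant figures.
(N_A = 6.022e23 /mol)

1.97e-6 einstein

Product: 7.31e17 / 6.022e23 = 1.214e-6 mol.
Photons that must be absorbed: 1.214e-6 / 0.711 = 1.707e-6 mol.
Fraction absorbed: 1 − 10^(−0.870) = 0.8651.
Incident photons needed: 1.707e-6 / 0.8651 = 1.973e-6 mol.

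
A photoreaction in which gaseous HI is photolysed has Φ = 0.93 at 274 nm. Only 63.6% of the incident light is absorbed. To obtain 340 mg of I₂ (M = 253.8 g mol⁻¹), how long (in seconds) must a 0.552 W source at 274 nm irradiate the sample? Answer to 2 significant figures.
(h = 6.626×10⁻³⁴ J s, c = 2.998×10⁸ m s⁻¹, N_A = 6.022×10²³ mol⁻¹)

t ≈ 1800 s

Product: 340 mg / 253.8 g mol⁻¹ = 0.001340 mol.
Photons that must be absorbed: 0.001340 / 0.93 = 0.001441 mol.
Incident photons needed: 0.001441 / 0.636 = 0.002266 mol.
Photon energy: hc/λ = 7.250×10⁻¹⁹ J; per mole, 4.366×10⁵ J mol⁻¹.
Energy required: 0.002266 × 4.366×10⁵ = 989.3 J.
Time: 989.3 J / 0.552 W = 1800 s.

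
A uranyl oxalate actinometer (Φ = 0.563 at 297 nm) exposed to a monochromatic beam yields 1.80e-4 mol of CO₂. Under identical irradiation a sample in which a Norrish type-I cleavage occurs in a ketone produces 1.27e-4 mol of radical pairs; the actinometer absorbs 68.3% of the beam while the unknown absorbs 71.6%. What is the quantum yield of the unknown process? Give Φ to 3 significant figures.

Φ = 0.379

Photons absorbed by the actinometer: 1.80e-4 / 0.563 = 3.197e-4 mol.
Incident flux: 3.197e-4 / 0.683 = 4.681e-4 einstein.
Absorbed by unknown: 0.716 × 4.681e-4 = 3.352e-4 mol.
Φ(unknown) = 1.27e-4 / 3.352e-4 = 0.379.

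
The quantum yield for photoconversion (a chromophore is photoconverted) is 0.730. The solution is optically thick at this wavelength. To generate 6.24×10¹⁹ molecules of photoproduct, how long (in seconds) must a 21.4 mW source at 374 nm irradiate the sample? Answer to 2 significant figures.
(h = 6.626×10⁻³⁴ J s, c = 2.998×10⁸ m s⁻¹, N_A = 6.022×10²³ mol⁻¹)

Product: 6.24×10¹⁹ / 6.022×10²³ = 1.036×10⁻⁴ mol.
Photons that must be absorbed: 1.036×10⁻⁴ / 0.730 = 1.419×10⁻⁴ mol.
Photon energy: hc/λ = 5.311×10⁻¹⁹ J; per mole, 3.198×10⁵ J mol⁻¹.
Energy required: 1.419×10⁻⁴ × 3.198×10⁵ = 45.38 J.
Time: 45.38 J / 0.0214 W = 2100 s.

t ≈ 2100 s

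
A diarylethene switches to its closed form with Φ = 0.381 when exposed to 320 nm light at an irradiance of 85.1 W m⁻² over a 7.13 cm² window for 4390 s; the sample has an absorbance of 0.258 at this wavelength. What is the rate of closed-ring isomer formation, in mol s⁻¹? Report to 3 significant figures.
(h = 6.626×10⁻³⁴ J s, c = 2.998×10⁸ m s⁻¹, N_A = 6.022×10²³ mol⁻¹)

2.77×10⁻⁸ mol s⁻¹

Photon energy at 320 nm: hc/λ = (6.626×10⁻³⁴)(2.998×10⁸)/(320×10⁻⁹) = 6.208×10⁻¹⁹ J.
Energy delivered: (85.1 W m⁻²)(7.13×10⁻⁴ m²)(4390 s) = 266.4 J.
Photons incident: 266.4 / 6.208×10⁻¹⁹ = 4.291×10²⁰, i.e. 4.291×10²⁰/6.022×10²³ = 7.126×10⁻⁴ mol.
Fraction absorbed: 1 − 10^(−0.258) = 0.4479.
Photons absorbed: 0.4479 × 7.126×10⁻⁴ = 3.192×10⁻⁴ mol.
Product formed: 0.381 × 3.192×10⁻⁴ = 1.216×10⁻⁴ mol.
Rate: 1.216×10⁻⁴ / 4390 s = 2.77×10⁻⁸ mol s⁻¹.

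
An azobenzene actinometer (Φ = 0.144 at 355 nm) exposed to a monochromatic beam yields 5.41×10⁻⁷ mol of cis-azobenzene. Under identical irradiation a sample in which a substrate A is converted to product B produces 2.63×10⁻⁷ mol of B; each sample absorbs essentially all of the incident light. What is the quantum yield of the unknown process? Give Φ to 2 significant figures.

Φ = 0.070

Photons absorbed by the actinometer: 5.41×10⁻⁷ / 0.144 = 3.757×10⁻⁶ mol.
Φ(unknown) = 2.63×10⁻⁷ / 3.757×10⁻⁶ = 0.070.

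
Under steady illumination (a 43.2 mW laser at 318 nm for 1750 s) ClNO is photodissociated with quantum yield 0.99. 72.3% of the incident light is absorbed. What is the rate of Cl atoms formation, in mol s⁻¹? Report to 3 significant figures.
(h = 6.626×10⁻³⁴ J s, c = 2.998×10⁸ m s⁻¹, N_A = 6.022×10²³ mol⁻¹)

8.22×10⁻⁸ mol s⁻¹

Photon energy at 318 nm: hc/λ = (6.626×10⁻³⁴)(2.998×10⁸)/(318×10⁻⁹) = 6.247×10⁻¹⁹ J.
Energy delivered: (43.2 mW)(1750 s) = 75.60 J.
Photons incident: 75.60 / 6.247×10⁻¹⁹ = 1.210×10²⁰, i.e. 1.210×10²⁰/6.022×10²³ = 2.009×10⁻⁴ mol.
Photons absorbed: 0.723 × 2.009×10⁻⁴ = 1.453×10⁻⁴ mol.
Product formed: 0.99 × 1.453×10⁻⁴ = 1.438×10⁻⁴ mol.
Rate: 1.438×10⁻⁴ / 1750 s = 8.22×10⁻⁸ mol s⁻¹.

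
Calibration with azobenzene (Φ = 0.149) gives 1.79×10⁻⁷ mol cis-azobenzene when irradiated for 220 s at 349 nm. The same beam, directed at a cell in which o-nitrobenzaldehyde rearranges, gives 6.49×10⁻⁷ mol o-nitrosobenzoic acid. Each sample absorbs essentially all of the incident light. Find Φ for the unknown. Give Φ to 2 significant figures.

Φ = 0.54

Photons absorbed by the actinometer: 1.79×10⁻⁷ / 0.149 = 1.201×10⁻⁶ mol.
Φ(unknown) = 6.49×10⁻⁷ / 1.201×10⁻⁶ = 0.54.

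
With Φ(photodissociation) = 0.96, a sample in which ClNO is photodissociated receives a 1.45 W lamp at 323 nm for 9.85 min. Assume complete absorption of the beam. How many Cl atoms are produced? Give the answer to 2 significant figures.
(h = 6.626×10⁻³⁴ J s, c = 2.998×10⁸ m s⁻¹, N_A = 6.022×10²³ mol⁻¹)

Photon energy at 323 nm: hc/λ = (6.626×10⁻³⁴)(2.998×10⁸)/(323×10⁻⁹) = 6.150×10⁻¹⁹ J.
Energy delivered: (1.45 W)(591 s) = 856.9 J.
Photons incident: 856.9 / 6.150×10⁻¹⁹ = 1.393×10²¹, i.e. 1.393×10²¹/6.022×10²³ = 0.002313 mol.
Product: Φ × n_abs = 0.96 × 0.002313 = 0.002220 mol.
As a count: 0.002220 × 6.022×10²³ = 1.3×10²¹.

1.3×10²¹ atoms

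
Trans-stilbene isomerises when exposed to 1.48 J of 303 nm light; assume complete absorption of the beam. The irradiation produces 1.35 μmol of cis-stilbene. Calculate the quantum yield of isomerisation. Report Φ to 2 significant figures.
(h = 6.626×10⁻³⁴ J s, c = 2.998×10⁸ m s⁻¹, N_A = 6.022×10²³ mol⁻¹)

Φ = 0.36

Product: 1.35 μmol = 1.35×10⁻⁶ mol.
Photon energy at 303 nm: hc/λ = (6.626×10⁻³⁴)(2.998×10⁸)/(303×10⁻⁹) = 6.556×10⁻¹⁹ J.
Photons incident: 1.48 / 6.556×10⁻¹⁹ = 2.257×10¹⁸, i.e. 2.257×10¹⁸/6.022×10²³ = 3.748×10⁻⁶ mol.
Φ = 1.35×10⁻⁶ mol / 3.748×10⁻⁶ mol photons = 0.36.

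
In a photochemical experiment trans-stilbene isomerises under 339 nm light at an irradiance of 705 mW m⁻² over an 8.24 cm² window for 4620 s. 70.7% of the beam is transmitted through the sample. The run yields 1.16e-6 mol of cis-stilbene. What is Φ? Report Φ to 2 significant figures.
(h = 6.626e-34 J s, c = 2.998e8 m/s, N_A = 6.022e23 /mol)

Photon energy at 339 nm: hc/λ = (6.626e-34)(2.998e8)/(339e-9) = 5.860e-19 J.
Energy delivered: (705 mW m⁻²)(8.24e-4 m²)(4620 s) = 2.684 J.
Photons incident: 2.684 / 5.860e-19 = 4.580e18, i.e. 4.580e18/6.022e23 = 7.605e-6 mol.
Fraction absorbed: 1 − 70.7/100 = 0.2930.
Photons absorbed: 0.2930 × 7.605e-6 = 2.228e-6 mol.
Φ = 1.16e-6 mol / 2.228e-6 mol photons = 0.52.

Φ = 0.52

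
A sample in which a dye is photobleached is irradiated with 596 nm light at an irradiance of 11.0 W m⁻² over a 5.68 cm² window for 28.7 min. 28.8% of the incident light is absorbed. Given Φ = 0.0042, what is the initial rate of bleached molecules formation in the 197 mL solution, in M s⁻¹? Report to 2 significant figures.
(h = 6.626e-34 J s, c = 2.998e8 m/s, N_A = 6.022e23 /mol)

1.9e-10 M s⁻¹

Photon energy at 596 nm: hc/λ = (6.626e-34)(2.998e8)/(596e-9) = 3.333e-19 J.
Energy delivered: (11.0 W m⁻²)(5.68e-4 m²)(1722 s) = 10.76 J.
Photons incident: 10.76 / 3.333e-19 = 3.228e19, i.e. 3.228e19/6.022e23 = 5.360e-5 mol.
Photons absorbed: 0.288 × 5.360e-5 = 1.544e-5 mol.
Product formed: 0.0042 × 1.544e-5 = 6.485e-8 mol.
Rate: 6.485e-8 mol / (1722 s × 0.197 L) = 1.9e-10 M s⁻¹.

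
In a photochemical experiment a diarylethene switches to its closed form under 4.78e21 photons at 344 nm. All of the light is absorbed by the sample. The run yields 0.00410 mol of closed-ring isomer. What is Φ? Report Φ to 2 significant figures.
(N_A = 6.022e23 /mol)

Moles of photons: 4.78e21 / 6.022e23 = 0.007938 mol.
Φ = 0.00410 mol / 0.007938 mol photons = 0.52.

Φ = 0.52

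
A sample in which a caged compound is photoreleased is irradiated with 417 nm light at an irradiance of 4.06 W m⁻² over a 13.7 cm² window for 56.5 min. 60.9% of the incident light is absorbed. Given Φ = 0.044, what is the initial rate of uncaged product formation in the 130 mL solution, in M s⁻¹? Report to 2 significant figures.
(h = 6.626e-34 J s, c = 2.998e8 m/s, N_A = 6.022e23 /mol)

4.0e-9 M s⁻¹

Photon energy at 417 nm: hc/λ = (6.626e-34)(2.998e8)/(417e-9) = 4.764e-19 J.
Energy delivered: (4.06 W m⁻²)(13.7e-4 m²)(3390 s) = 18.86 J.
Photons incident: 18.86 / 4.764e-19 = 3.959e19, i.e. 3.959e19/6.022e23 = 6.574e-5 mol.
Photons absorbed: 0.609 × 6.574e-5 = 4.004e-5 mol.
Product formed: 0.044 × 4.004e-5 = 1.762e-6 mol.
Rate: 1.762e-6 mol / (3390 s × 0.13 L) = 4.0e-9 M s⁻¹.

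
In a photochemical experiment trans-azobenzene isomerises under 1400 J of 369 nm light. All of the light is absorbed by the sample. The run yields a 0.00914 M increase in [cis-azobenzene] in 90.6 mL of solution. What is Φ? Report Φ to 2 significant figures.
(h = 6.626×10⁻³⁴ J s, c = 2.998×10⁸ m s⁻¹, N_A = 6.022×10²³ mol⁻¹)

Product: (0.00914 M)(0.0906 L) = 8.281×10⁻⁴ mol.
Photon energy at 369 nm: hc/λ = (6.626×10⁻³⁴)(2.998×10⁸)/(369×10⁻⁹) = 5.383×10⁻¹⁹ J.
Photons incident: 1400 / 5.383×10⁻¹⁹ = 2.601×10²¹, i.e. 2.601×10²¹/6.022×10²³ = 0.004319 mol.
Φ = 8.281×10⁻⁴ mol / 0.004319 mol photons = 0.19.

Φ = 0.19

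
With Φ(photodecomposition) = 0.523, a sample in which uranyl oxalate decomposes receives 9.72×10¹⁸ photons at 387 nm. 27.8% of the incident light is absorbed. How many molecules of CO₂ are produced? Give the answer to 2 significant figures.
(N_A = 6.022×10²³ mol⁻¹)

1.4×10¹⁸ molecules

Moles of photons: 9.72×10¹⁸ / 6.022×10²³ = 1.614×10⁻⁵ mol.
Photons absorbed: 0.278 × 1.614×10⁻⁵ = 4.487×10⁻⁶ mol.
Product: Φ × n_abs = 0.523 × 4.487×10⁻⁶ = 2.347×10⁻⁶ mol.
As a count: 2.347×10⁻⁶ × 6.022×10²³ = 1.4×10¹⁸.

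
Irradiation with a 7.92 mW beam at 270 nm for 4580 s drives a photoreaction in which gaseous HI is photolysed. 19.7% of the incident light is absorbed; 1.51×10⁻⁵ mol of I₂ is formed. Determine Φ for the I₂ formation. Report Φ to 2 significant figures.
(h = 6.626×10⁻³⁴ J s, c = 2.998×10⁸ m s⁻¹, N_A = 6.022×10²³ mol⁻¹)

Photon energy at 270 nm: hc/λ = (6.626×10⁻³⁴)(2.998×10⁸)/(270×10⁻⁹) = 7.357×10⁻¹⁹ J.
Energy delivered: (7.92 mW)(4580 s) = 36.27 J.
Photons incident: 36.27 / 7.357×10⁻¹⁹ = 4.930×10¹⁹, i.e. 4.930×10¹⁹/6.022×10²³ = 8.187×10⁻⁵ mol.
Photons absorbed: 0.197 × 8.187×10⁻⁵ = 1.613×10⁻⁵ mol.
Φ = 1.51×10⁻⁵ mol / 1.613×10⁻⁵ mol photons = 0.94.

Φ = 0.94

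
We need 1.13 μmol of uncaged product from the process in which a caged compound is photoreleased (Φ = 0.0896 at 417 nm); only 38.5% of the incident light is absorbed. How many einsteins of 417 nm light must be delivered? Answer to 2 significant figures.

3.3×10⁻⁵ einstein

Product: 1.13 μmol = 1.13×10⁻⁶ mol.
Photons that must be absorbed: 1.13×10⁻⁶ / 0.0896 = 1.261×10⁻⁵ mol.
Incident photons needed: 1.261×10⁻⁵ / 0.385 = 3.275×10⁻⁵ mol.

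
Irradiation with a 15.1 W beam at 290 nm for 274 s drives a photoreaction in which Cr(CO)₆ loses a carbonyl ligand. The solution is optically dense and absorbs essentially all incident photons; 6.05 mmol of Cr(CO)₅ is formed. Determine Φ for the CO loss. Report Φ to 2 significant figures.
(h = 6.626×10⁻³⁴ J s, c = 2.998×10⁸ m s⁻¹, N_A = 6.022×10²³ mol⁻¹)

Φ = 0.60

Product: 6.05 mmol = 0.00605 mol.
Photon energy at 290 nm: hc/λ = (6.626×10⁻³⁴)(2.998×10⁸)/(290×10⁻⁹) = 6.850×10⁻¹⁹ J.
Energy delivered: (15.1 W)(274 s) = 4137 J.
Photons incident: 4137 / 6.850×10⁻¹⁹ = 6.039×10²¹, i.e. 6.039×10²¹/6.022×10²³ = 0.01003 mol.
Φ = 0.00605 mol / 0.01003 mol photons = 0.60.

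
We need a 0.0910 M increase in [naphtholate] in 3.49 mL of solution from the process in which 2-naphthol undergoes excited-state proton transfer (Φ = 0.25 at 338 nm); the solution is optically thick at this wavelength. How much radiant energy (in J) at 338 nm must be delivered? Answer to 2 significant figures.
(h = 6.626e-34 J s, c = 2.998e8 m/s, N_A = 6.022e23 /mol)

Product: (0.0910 M)(0.00349 L) = 3.176e-4 mol.
Photons that must be absorbed: 3.176e-4 / 0.25 = 0.001270 mol.
Photon energy: hc/λ = 5.877e-19 J; per mole, 3.539e5 J mol⁻¹.
Energy required: 0.001270 × 3.539e5 = 450 J.

450 J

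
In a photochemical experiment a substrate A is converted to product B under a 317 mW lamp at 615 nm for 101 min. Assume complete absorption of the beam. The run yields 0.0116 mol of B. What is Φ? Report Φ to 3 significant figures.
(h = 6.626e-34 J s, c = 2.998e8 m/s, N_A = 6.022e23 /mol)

Photon energy at 615 nm: hc/λ = (6.626e-34)(2.998e8)/(615e-9) = 3.230e-19 J.
Energy delivered: (317 mW)(6060 s) = 1921 J.
Photons incident: 1921 / 3.230e-19 = 5.947e21, i.e. 5.947e21/6.022e23 = 0.009875 mol.
Φ = 0.0116 mol / 0.009875 mol photons = 1.17.

Φ = 1.17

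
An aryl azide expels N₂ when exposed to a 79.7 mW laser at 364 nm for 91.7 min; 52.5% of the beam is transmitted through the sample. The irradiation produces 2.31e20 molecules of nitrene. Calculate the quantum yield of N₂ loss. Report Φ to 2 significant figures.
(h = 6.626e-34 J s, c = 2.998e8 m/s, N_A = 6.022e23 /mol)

Product: 2.31e20 / 6.022e23 = 3.836e-4 mol.
Photon energy at 364 nm: hc/λ = (6.626e-34)(2.998e8)/(364e-9) = 5.457e-19 J.
Energy delivered: (79.7 mW)(5502 s) = 438.5 J.
Photons incident: 438.5 / 5.457e-19 = 8.036e20, i.e. 8.036e20/6.022e23 = 0.001334 mol.
Fraction absorbed: 1 − 52.5/100 = 0.4750.
Photons absorbed: 0.4750 × 0.001334 = 6.336e-4 mol.
Φ = 3.836e-4 mol / 6.336e-4 mol photons = 0.61.

Φ = 0.61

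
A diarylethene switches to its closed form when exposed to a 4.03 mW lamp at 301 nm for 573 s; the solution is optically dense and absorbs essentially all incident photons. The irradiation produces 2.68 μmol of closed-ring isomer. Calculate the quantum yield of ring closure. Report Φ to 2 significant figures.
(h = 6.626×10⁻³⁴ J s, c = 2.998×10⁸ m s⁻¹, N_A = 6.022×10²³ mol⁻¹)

Product: 2.68 μmol = 2.68×10⁻⁶ mol.
Photon energy at 301 nm: hc/λ = (6.626×10⁻³⁴)(2.998×10⁸)/(301×10⁻⁹) = 6.600×10⁻¹⁹ J.
Energy delivered: (4.03 mW)(573 s) = 2.309 J.
Photons incident: 2.309 / 6.600×10⁻¹⁹ = 3.498×10¹⁸, i.e. 3.498×10¹⁸/6.022×10²³ = 5.809×10⁻⁶ mol.
Φ = 2.68×10⁻⁶ mol / 5.809×10⁻⁶ mol photons = 0.46.

Φ = 0.46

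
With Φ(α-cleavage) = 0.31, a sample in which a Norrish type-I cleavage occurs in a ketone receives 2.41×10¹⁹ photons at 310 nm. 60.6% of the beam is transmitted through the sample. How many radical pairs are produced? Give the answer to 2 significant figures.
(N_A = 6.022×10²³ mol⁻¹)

Moles of photons: 2.41×10¹⁹ / 6.022×10²³ = 4.002×10⁻⁵ mol.
Fraction absorbed: 1 − 60.6/100 = 0.3940.
Photons absorbed: 0.3940 × 4.002×10⁻⁵ = 1.577×10⁻⁵ mol.
Product: Φ × n_abs = 0.31 × 1.577×10⁻⁵ = 4.889×10⁻⁶ mol.
As a count: 4.889×10⁻⁶ × 6.022×10²³ = 2.9×10¹⁸.

2.9×10¹⁸ radical pairs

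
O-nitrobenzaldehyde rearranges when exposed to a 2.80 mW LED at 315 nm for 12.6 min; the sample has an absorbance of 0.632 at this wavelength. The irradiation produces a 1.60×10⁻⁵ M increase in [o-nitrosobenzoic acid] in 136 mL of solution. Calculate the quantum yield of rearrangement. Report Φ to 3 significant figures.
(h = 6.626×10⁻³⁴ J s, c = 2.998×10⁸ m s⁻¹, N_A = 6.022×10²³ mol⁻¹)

Φ = 0.509

Product: (1.60×10⁻⁵ M)(0.136 L) = 2.176×10⁻⁶ mol.
Photon energy at 315 nm: hc/λ = (6.626×10⁻³⁴)(2.998×10⁸)/(315×10⁻⁹) = 6.306×10⁻¹⁹ J.
Energy delivered: (2.80 mW)(756 s) = 2.117 J.
Photons incident: 2.117 / 6.306×10⁻¹⁹ = 3.357×10¹⁸, i.e. 3.357×10¹⁸/6.022×10²³ = 5.575×10⁻⁶ mol.
Fraction absorbed: 1 − 10^(−0.632) = 0.7667.
Photons absorbed: 0.7667 × 5.575×10⁻⁶ = 4.274×10⁻⁶ mol.
Φ = 2.176×10⁻⁶ mol / 4.274×10⁻⁶ mol photons = 0.509.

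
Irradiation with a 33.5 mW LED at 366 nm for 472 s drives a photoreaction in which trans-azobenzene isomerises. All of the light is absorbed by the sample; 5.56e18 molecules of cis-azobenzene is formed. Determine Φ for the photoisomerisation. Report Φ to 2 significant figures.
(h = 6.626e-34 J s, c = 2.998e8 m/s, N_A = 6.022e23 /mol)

Φ = 0.19

Product: 5.56e18 / 6.022e23 = 9.233e-6 mol.
Photon energy at 366 nm: hc/λ = (6.626e-34)(2.998e8)/(366e-9) = 5.428e-19 J.
Energy delivered: (33.5 mW)(472 s) = 15.81 J.
Photons incident: 15.81 / 5.428e-19 = 2.913e19, i.e. 2.913e19/6.022e23 = 4.837e-5 mol.
Φ = 9.233e-6 mol / 4.837e-5 mol photons = 0.19.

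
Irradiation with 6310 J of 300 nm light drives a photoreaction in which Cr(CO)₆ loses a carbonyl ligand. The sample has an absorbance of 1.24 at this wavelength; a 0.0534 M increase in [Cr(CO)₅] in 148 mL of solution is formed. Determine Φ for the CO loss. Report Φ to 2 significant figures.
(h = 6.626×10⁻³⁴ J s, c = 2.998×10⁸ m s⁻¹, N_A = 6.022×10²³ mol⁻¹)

Φ = 0.53

Product: (0.0534 M)(0.148 L) = 0.007903 mol.
Photon energy at 300 nm: hc/λ = (6.626×10⁻³⁴)(2.998×10⁸)/(300×10⁻⁹) = 6.622×10⁻¹⁹ J.
Photons incident: 6310 / 6.622×10⁻¹⁹ = 9.529×10²¹, i.e. 9.529×10²¹/6.022×10²³ = 0.01582 mol.
Fraction absorbed: 1 − 10^(−1.24) = 0.9425.
Photons absorbed: 0.9425 × 0.01582 = 0.01491 mol.
Φ = 0.007903 mol / 0.01491 mol photons = 0.53.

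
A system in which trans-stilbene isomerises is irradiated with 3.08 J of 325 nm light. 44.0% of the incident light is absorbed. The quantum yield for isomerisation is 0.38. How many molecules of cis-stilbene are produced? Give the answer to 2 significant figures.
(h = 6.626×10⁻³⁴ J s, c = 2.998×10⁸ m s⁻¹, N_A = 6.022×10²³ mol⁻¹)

8.4×10¹⁷ molecules

Photon energy at 325 nm: hc/λ = (6.626×10⁻³⁴)(2.998×10⁸)/(325×10⁻⁹) = 6.112×10⁻¹⁹ J.
Photons incident: 3.08 / 6.112×10⁻¹⁹ = 5.039×10¹⁸, i.e. 5.039×10¹⁸/6.022×10²³ = 8.368×10⁻⁶ mol.
Photons absorbed: 0.440 × 8.368×10⁻⁶ = 3.682×10⁻⁶ mol.
Product: Φ × n_abs = 0.38 × 3.682×10⁻⁶ = 1.399×10⁻⁶ mol.
As a count: 1.399×10⁻⁶ × 6.022×10²³ = 8.4×10¹⁷.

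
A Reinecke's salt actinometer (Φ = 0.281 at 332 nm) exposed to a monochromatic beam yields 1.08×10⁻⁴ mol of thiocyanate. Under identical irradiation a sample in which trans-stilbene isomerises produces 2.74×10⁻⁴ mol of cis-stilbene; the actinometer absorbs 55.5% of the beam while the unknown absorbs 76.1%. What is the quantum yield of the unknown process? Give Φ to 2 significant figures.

Photons absorbed by the actinometer: 1.08×10⁻⁴ / 0.281 = 3.843×10⁻⁴ mol.
Incident flux: 3.843×10⁻⁴ / 0.555 = 6.924×10⁻⁴ einstein.
Absorbed by unknown: 0.761 × 6.924×10⁻⁴ = 5.269×10⁻⁴ mol.
Φ(unknown) = 2.74×10⁻⁴ / 5.269×10⁻⁴ = 0.52.

Φ = 0.52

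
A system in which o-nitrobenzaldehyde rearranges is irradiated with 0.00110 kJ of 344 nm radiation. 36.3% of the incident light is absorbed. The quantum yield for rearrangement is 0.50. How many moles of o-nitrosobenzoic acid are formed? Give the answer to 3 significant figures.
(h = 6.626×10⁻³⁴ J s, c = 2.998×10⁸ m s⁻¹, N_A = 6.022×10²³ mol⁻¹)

5.74×10⁻⁷ mol

Photon energy at 344 nm: hc/λ = (6.626×10⁻³⁴)(2.998×10⁸)/(344×10⁻⁹) = 5.775×10⁻¹⁹ J.
Incident energy: 0.00110 kJ = 1.10 J.
Photons incident: 1.10 / 5.775×10⁻¹⁹ = 1.905×10¹⁸, i.e. 1.905×10¹⁸/6.022×10²³ = 3.163×10⁻⁶ mol.
Photons absorbed: 0.363 × 3.163×10⁻⁶ = 1.148×10⁻⁶ mol.
Product: Φ × n_abs = 0.50 × 1.148×10⁻⁶ = 5.740×10⁻⁷ mol.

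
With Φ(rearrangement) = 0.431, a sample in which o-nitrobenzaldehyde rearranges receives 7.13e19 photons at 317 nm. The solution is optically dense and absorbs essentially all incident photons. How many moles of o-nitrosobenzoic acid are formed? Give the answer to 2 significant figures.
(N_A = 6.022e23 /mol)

Moles of photons: 7.13e19 / 6.022e23 = 1.184e-4 mol.
Product: Φ × n_abs = 0.431 × 1.184e-4 = 5.103e-5 mol.

5.1e-5 mol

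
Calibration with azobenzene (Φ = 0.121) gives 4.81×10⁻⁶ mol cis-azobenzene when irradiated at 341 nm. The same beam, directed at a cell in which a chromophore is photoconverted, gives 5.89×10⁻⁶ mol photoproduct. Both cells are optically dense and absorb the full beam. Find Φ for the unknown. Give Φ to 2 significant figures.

Φ = 0.15

Photons absorbed by the actinometer: 4.81×10⁻⁶ / 0.121 = 3.975×10⁻⁵ mol.
Φ(unknown) = 5.89×10⁻⁶ / 3.975×10⁻⁵ = 0.15.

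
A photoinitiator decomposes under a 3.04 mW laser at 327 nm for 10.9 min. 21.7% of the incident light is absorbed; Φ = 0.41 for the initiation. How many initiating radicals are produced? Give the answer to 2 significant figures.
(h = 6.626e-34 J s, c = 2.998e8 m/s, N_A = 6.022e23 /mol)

2.9e17 initiating radicals

Photon energy at 327 nm: hc/λ = (6.626e-34)(2.998e8)/(327e-9) = 6.075e-19 J.
Energy delivered: (3.04 mW)(654 s) = 1.988 J.
Photons incident: 1.988 / 6.075e-19 = 3.272e18, i.e. 3.272e18/6.022e23 = 5.433e-6 mol.
Photons absorbed: 0.217 × 5.433e-6 = 1.179e-6 mol.
Product: Φ × n_abs = 0.41 × 1.179e-6 = 4.834e-7 mol.
As a count: 4.834e-7 × 6.022e23 = 2.9e17.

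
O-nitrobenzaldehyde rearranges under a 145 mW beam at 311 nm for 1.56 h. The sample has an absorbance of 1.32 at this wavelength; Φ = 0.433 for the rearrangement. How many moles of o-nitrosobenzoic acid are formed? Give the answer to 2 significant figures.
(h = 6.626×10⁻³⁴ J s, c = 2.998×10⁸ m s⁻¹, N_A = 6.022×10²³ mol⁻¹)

Photon energy at 311 nm: hc/λ = (6.626×10⁻³⁴)(2.998×10⁸)/(311×10⁻⁹) = 6.387×10⁻¹⁹ J.
Energy delivered: (145 mW)(5616 s) = 814.3 J.
Photons incident: 814.3 / 6.387×10⁻¹⁹ = 1.275×10²¹, i.e. 1.275×10²¹/6.022×10²³ = 0.002117 mol.
Fraction absorbed: 1 − 10^(−1.32) = 0.9521.
Photons absorbed: 0.9521 × 0.002117 = 0.002016 mol.
Product: Φ × n_abs = 0.433 × 0.002016 = 8.729×10⁻⁴ mol.

8.7×10⁻⁴ mol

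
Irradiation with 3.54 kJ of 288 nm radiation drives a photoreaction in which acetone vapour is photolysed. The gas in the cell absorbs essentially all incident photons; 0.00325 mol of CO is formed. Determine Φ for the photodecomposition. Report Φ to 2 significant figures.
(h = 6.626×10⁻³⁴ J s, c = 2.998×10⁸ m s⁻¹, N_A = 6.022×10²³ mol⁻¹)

Φ = 0.38

Photon energy at 288 nm: hc/λ = (6.626×10⁻³⁴)(2.998×10⁸)/(288×10⁻⁹) = 6.897×10⁻¹⁹ J.
Incident energy: 3.54 kJ = 3540 J.
Photons incident: 3540 / 6.897×10⁻¹⁹ = 5.133×10²¹, i.e. 5.133×10²¹/6.022×10²³ = 0.008524 mol.
Φ = 0.00325 mol / 0.008524 mol photons = 0.38.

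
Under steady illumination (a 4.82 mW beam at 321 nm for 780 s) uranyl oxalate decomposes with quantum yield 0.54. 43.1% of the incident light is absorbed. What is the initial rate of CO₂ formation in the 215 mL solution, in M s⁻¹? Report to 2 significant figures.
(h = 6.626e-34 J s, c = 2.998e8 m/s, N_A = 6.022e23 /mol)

Photon energy at 321 nm: hc/λ = (6.626e-34)(2.998e8)/(321e-9) = 6.188e-19 J.
Energy delivered: (4.82 mW)(780 s) = 3.760 J.
Photons incident: 3.760 / 6.188e-19 = 6.076e18, i.e. 6.076e18/6.022e23 = 1.009e-5 mol.
Photons absorbed: 0.431 × 1.009e-5 = 4.349e-6 mol.
Product formed: 0.54 × 4.349e-6 = 2.348e-6 mol.
Rate: 2.348e-6 mol / (780 s × 0.215 L) = 1.4e-8 M s⁻¹.

1.4e-8 M s⁻¹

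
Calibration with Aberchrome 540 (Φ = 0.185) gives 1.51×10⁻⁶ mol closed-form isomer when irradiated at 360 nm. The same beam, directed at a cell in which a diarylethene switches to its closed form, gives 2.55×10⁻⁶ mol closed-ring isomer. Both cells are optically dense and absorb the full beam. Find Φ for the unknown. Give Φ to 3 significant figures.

Photons absorbed by the actinometer: 1.51×10⁻⁶ / 0.185 = 8.162×10⁻⁶ mol.
Φ(unknown) = 2.55×10⁻⁶ / 8.162×10⁻⁶ = 0.312.

Φ = 0.312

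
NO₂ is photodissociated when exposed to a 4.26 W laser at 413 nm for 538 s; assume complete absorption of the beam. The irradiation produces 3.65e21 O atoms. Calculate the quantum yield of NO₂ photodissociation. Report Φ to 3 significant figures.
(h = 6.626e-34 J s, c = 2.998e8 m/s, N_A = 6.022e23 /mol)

Product: 3.65e21 / 6.022e23 = 0.006061 mol.
Photon energy at 413 nm: hc/λ = (6.626e-34)(2.998e8)/(413e-9) = 4.810e-19 J.
Energy delivered: (4.26 W)(538 s) = 2292 J.
Photons incident: 2292 / 4.810e-19 = 4.765e21, i.e. 4.765e21/6.022e23 = 0.007913 mol.
Φ = 0.006061 mol / 0.007913 mol photons = 0.766.

Φ = 0.766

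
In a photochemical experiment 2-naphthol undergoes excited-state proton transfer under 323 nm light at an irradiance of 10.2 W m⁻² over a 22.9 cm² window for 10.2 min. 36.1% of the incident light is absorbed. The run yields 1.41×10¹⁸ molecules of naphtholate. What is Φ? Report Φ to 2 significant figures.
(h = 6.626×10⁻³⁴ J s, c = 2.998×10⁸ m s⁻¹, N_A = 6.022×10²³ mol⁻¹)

Product: 1.41×10¹⁸ / 6.022×10²³ = 2.341×10⁻⁶ mol.
Photon energy at 323 nm: hc/λ = (6.626×10⁻³⁴)(2.998×10⁸)/(323×10⁻⁹) = 6.150×10⁻¹⁹ J.
Energy delivered: (10.2 W m⁻²)(22.9×10⁻⁴ m²)(612 s) = 14.30 J.
Photons incident: 14.30 / 6.150×10⁻¹⁹ = 2.325×10¹⁹, i.e. 2.325×10¹⁹/6.022×10²³ = 3.861×10⁻⁵ mol.
Photons absorbed: 0.361 × 3.861×10⁻⁵ = 1.394×10⁻⁵ mol.
Φ = 2.341×10⁻⁶ mol / 1.394×10⁻⁵ mol photons = 0.17.

Φ = 0.17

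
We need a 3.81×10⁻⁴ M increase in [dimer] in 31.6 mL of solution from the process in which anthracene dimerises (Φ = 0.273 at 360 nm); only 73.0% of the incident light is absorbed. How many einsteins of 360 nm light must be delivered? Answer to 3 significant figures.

6.04×10⁻⁵ einstein

Product: (3.81×10⁻⁴ M)(0.0316 L) = 1.204×10⁻⁵ mol.
Photons that must be absorbed: 1.204×10⁻⁵ / 0.273 = 4.410×10⁻⁵ mol.
Incident photons needed: 4.410×10⁻⁵ / 0.730 = 6.041×10⁻⁵ mol.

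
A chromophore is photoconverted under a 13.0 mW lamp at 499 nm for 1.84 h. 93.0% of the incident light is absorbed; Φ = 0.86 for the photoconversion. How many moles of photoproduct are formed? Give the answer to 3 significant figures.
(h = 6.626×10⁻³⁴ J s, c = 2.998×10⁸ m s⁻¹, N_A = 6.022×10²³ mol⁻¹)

Photon energy at 499 nm: hc/λ = (6.626×10⁻³⁴)(2.998×10⁸)/(499×10⁻⁹) = 3.981×10⁻¹⁹ J.
Energy delivered: (13.0 mW)(6624 s) = 86.11 J.
Photons incident: 86.11 / 3.981×10⁻¹⁹ = 2.163×10²⁰, i.e. 2.163×10²⁰/6.022×10²³ = 3.592×10⁻⁴ mol.
Photons absorbed: 0.930 × 3.592×10⁻⁴ = 3.341×10⁻⁴ mol.
Product: Φ × n_abs = 0.86 × 3.341×10⁻⁴ = 2.873×10⁻⁴ mol.

2.87×10⁻⁴ mol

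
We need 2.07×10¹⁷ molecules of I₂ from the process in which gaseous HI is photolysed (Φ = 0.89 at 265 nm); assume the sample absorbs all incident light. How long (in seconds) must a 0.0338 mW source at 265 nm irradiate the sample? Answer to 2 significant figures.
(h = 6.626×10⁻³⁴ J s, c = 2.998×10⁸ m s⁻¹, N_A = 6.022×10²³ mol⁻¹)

Product: 2.07×10¹⁷ / 6.022×10²³ = 3.437×10⁻⁷ mol.
Photons that must be absorbed: 3.437×10⁻⁷ / 0.89 = 3.862×10⁻⁷ mol.
Photon energy: hc/λ = 7.496×10⁻¹⁹ J; per mole, 4.514×10⁵ J mol⁻¹.
Energy required: 3.862×10⁻⁷ × 4.514×10⁵ = 0.1743 J.
Time: 0.1743 J / 3.38e-05 W = 5200 s.

t ≈ 5200 s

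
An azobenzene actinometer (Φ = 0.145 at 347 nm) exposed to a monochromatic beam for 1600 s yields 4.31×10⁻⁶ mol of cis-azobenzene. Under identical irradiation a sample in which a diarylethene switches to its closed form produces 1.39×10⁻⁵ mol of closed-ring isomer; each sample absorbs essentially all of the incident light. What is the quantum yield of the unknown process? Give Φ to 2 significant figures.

Photons absorbed by the actinometer: 4.31×10⁻⁶ / 0.145 = 2.972×10⁻⁵ mol.
Φ(unknown) = 1.39×10⁻⁵ / 2.972×10⁻⁵ = 0.47.

Φ = 0.47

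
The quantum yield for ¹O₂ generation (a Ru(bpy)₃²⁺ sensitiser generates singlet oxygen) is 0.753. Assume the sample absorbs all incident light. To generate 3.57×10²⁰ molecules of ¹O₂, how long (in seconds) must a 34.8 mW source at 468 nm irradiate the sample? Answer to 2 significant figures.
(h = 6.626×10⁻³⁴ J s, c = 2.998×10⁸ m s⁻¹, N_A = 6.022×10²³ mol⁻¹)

Product: 3.57×10²⁰ / 6.022×10²³ = 5.928×10⁻⁴ mol.
Photons that must be absorbed: 5.928×10⁻⁴ / 0.753 = 7.873×10⁻⁴ mol.
Photon energy: hc/λ = 4.245×10⁻¹⁹ J; per mole, 2.556×10⁵ J mol⁻¹.
Energy required: 7.873×10⁻⁴ × 2.556×10⁵ = 201.2 J.
Time: 201.2 J / 0.0348 W = 5800 s.

t ≈ 5800 s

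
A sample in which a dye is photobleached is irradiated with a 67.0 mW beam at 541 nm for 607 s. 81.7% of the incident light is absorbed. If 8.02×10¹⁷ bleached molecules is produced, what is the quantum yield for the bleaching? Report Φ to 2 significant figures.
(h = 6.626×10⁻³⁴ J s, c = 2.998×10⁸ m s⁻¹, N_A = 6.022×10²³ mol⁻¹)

Φ = 0.0089

Product: 8.02×10¹⁷ / 6.022×10²³ = 1.332×10⁻⁶ mol.
Photon energy at 541 nm: hc/λ = (6.626×10⁻³⁴)(2.998×10⁸)/(541×10⁻⁹) = 3.672×10⁻¹⁹ J.
Energy delivered: (67.0 mW)(607 s) = 40.67 J.
Photons incident: 40.67 / 3.672×10⁻¹⁹ = 1.108×10²⁰, i.e. 1.108×10²⁰/6.022×10²³ = 1.840×10⁻⁴ mol.
Photons absorbed: 0.817 × 1.840×10⁻⁴ = 1.503×10⁻⁴ mol.
Φ = 1.332×10⁻⁶ mol / 1.503×10⁻⁴ mol photons = 0.0089.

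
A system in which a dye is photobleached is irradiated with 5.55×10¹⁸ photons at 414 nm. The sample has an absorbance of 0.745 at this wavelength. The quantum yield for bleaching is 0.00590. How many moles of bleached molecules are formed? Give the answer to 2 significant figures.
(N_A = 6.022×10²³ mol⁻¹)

4.5×10⁻⁸ mol

Moles of photons: 5.55×10¹⁸ / 6.022×10²³ = 9.216×10⁻⁶ mol.
Fraction absorbed: 1 − 10^(−0.745) = 0.8201.
Photons absorbed: 0.8201 × 9.216×10⁻⁶ = 7.558×10⁻⁶ mol.
Product: Φ × n_abs = 0.00590 × 7.558×10⁻⁶ = 4.459×10⁻⁸ mol.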